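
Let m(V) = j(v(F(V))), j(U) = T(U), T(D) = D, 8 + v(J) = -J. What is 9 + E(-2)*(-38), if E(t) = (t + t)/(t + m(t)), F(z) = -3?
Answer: -89/7 ≈ -12.714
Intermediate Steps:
v(J) = -8 - J
j(U) = U
m(V) = -5 (m(V) = -8 - 1*(-3) = -8 + 3 = -5)
E(t) = 2*t/(-5 + t) (E(t) = (t + t)/(t - 5) = (2*t)/(-5 + t) = 2*t/(-5 + t))
9 + E(-2)*(-38) = 9 + (2*(-2)/(-5 - 2))*(-38) = 9 + (2*(-2)/(-7))*(-38) = 9 + (2*(-2)*(-⅐))*(-38) = 9 + (4/7)*(-38) = 9 - 152/7 = -89/7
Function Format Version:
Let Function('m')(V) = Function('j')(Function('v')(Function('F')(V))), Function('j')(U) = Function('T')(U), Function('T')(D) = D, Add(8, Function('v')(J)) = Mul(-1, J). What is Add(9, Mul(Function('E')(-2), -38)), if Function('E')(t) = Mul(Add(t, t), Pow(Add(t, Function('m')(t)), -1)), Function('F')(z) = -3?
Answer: Rational(-89, 7) ≈ -12.714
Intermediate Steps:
Function('v')(J) = Add(-8, Mul(-1, J))
Function('j')(U) = U
Function('m')(V) = -5 (Function('m')(V) = Add(-8, Mul(-1, -3)) = Add(-8, 3) = -5)
Function('E')(t) = Mul(2, t, Pow(Add(-5, t), -1)) (Function('E')(t) = Mul(Add(t, t), Pow(Add(t, -5), -1)) = Mul(Mul(2, t), Pow(Add(-5, t), -1)) = Mul(2, t, Pow(Add(-5, t), -1)))
Add(9, Mul(Function('E')(-2), -38)) = Add(9, Mul(Mul(2, -2, Pow(Add(-5, -2), -1)), -38)) = Add(9, Mul(Mul(2, -2, Pow(-7, -1)), -38)) = Add(9, Mul(Mul(2, -2, Rational(-1, 7)), -38)) = Add(9, Mul(Rational(4, 7), -38)) = Add(9, Rational(-152, 7)) = Rational(-89, 7)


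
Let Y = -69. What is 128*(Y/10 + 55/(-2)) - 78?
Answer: -22406/5 ≈ -4481.2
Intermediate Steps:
128*(Y/10 + 55/(-2)) - 78 = 128*(-69/10 + 55/(-2)) - 78 = 128*(-69*⅒ + 55*(-½)) - 78 = 128*(-69/10 - 55/2) - 78 = 128*(-172/5) - 78 = -22016/5 - 78 = -22406/5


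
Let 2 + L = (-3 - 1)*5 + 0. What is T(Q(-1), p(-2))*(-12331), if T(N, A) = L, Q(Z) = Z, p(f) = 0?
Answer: 271282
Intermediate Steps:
L = -22 (L = -2 + ((-3 - 1)*5 + 0) = -2 + (-4*5 + 0) = -2 + (-20 + 0) = -2 - 20 = -22)
T(N, A) = -22
T(Q(-1), p(-2))*(-12331) = -22*(-12331) = 271282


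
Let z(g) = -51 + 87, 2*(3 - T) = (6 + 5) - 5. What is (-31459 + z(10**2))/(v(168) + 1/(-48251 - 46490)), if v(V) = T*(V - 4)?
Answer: 2977046443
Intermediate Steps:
T = 0 (T = 3 - ((6 + 5) - 5)/2 = 3 - (11 - 5)/2 = 3 - 1/2*6 = 3 - 3 = 0)
z(g) = 36
v(V) = 0 (v(V) = 0*(V - 4) = 0*(-4 + V) = 0)
(-31459 + z(10**2))/(v(168) + 1/(-48251 - 46490)) = (-31459 + 36)/(0 + 1/(-48251 - 46490)) = -31423/(0 + 1/(-94741)) = -31423/(0 - 1/94741) = -31423/(-1/94741) = -31423*(-94741) = 2977046443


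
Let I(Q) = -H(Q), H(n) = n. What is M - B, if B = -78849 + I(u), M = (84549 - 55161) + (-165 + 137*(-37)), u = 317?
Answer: 103320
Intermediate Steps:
I(Q) = -Q
M = 24154 (M = 29388 + (-165 - 5069) = 29388 - 5234 = 24154)
B = -79166 (B = -78849 - 1*317 = -78849 - 317 = -79166)
M - B = 24154 - 1*(-79166) = 24154 + 79166 = 103320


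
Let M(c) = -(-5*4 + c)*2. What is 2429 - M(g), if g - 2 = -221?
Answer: 1951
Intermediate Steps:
g = -219 (g = 2 - 221 = -219)
M(c) = 40 - 2*c (M(c) = -(-20 + c)*2 = (20 - c)*2 = 40 - 2*c)
2429 - M(g) = 2429 - (40 - 2*(-219)) = 2429 - (40 + 438) = 2429 - 1*478 = 2429 - 478 = 1951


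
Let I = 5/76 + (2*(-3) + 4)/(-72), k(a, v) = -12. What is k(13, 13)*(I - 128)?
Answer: 87488/57 ≈ 1534.9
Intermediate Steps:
I = 16/171 (I = 5*(1/76) + (-6 + 4)*(-1/72) = 5/76 - 2*(-1/72) = 5/76 + 1/36 = 16/171 ≈ 0.093567)
k(13, 13)*(I - 128) = -12*(16/171 - 128) = -12*(-21872/171) = 87488/57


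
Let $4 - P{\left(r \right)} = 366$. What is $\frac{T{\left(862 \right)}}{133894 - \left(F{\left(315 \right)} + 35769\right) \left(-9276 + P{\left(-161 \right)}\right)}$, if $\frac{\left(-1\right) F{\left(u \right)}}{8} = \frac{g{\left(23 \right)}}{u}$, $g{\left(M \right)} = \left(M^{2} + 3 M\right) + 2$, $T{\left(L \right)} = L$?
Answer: $\frac{9051}{3619650838} \approx 2.5005 \cdot 10^{-6}$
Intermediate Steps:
$P{\left(r \right)} = -362$ ($P{\left(r \right)} = 4 - 366 = -362$)
$g{\left(M \right)} = 2 + M^{2} + 3 M$
$F{\left(u \right)} = - \frac{4800}{u}$ ($F{\left(u \right)} = - 8 \frac{2 + 23^{2} + 3 \cdot 23}{u} = - 8 \frac{2 + 529 + 69}{u} = - 8 \frac{600}{u} = - \frac{4800}{u}$)
$\frac{T{\left(862 \right)}}{133894 - \left(F{\left(315 \right)} + 35769\right) \left(-9276 + P{\left(-161 \right)}\right)} = \frac{862}{133894 - \left(- \frac{4800}{315} + 35769\right) \left(-9276 - 362\right)} = \frac{862}{133894 - \left(\left(-4800\right) \frac{1}{315} + 35769\right) \left(-9638\right)} = \frac{862}{133894 - \left(- \frac{320}{21} + 35769\right) \left(-9638\right)} = \frac{862}{133894 - \frac{750829}{21} \left(-9638\right)} = \frac{862}{133894 - - \frac{7236489902}{21}} = \frac{862}{133894 + \frac{7236489902}{21}} = \frac{862}{\frac{7239301676}{21}} = 862 \cdot \frac{21}{7239301676} = \frac{9051}{3619650838}$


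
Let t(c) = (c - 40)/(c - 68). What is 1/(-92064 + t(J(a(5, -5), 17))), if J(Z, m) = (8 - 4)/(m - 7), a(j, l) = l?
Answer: -169/15558717 ≈ -1.0862e-5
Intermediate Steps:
J(Z, m) = 4/(-7 + m)
t(c) = (-40 + c)/(-68 + c)
1/(-92064 + t(J(a(5, -5), 17))) = 1/(-92064 + (-40 + 4/(-7 + 17))/(-68 + 4/(-7 + 17))) = 1/(-92064 + (-40 + 4/10)/(-68 + 4/10)) = 1/(-92064 + (-40 + 4*(⅒))/(-68 + 4*(⅒))) = 1/(-92064 + (-40 + ⅖)/(-68 + ⅖)) = 1/(-92064 - 198/5/(-338/5)) = 1/(-92064 - 5/338*(-198/5)) = 1/(-92064 + 99/169) = 1/(-15558717/169) = -169/15558717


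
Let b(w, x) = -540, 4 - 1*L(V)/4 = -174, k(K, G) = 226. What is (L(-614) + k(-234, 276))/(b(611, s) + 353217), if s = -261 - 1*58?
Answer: 938/352677 ≈ 0.0026597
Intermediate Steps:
L(V) = 712 (L(V) = 16 - 4*(-174) = 16 + 696 = 712)
s = -319 (s = -261 - 58 = -319)
(L(-614) + k(-234, 276))/(b(611, s) + 353217) = (712 + 226)/(-540 + 353217) = 938/352677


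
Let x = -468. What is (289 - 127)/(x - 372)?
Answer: -27/140 ≈ -0.19286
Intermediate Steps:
(289 - 127)/(x - 372) = (289 - 127)/(-468 - 372) = 162/(-840) = 162*(-1/840) = -27/140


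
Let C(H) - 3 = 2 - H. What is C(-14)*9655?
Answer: 183445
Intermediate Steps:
C(H) = 5 - H (C(H) = 3 + (2 - H) = 5 - H)
C(-14)*9655 = (5 - 1*(-14))*9655 = (5 + 14)*9655 = 19*9655 = 183445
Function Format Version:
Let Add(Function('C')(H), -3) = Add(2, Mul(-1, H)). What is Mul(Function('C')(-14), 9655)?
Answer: 183445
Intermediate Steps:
Function('C')(H) = Add(5, Mul(-1, H)) (Function('C')(H) = Add(3, Add(2, Mul(-1, H))) = Add(5, Mul(-1, H)))
Mul(Function('C')(-14), 9655) = Mul(Add(5, Mul(-1, -14)), 9655) = Mul(Add(5, 14), 9655) = Mul(19, 9655) = 183445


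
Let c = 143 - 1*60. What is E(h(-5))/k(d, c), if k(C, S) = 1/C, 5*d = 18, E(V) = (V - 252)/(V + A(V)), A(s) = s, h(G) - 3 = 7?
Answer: -1089/25 ≈ -43.560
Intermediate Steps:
c = 83 (c = 143 - 60 = 83)
h(G) = 10 (h(G) = 3 + 7 = 10)
E(V) = (-252 + V)/(2*V) (E(V) = (V - 252)/(V + V) = (-252 + V)/((2*V)) = (-252 + V)*(1/(2*V)) = (-252 + V)/(2*V))
d = 18/5 (d = (⅕)*18 = 18/5 ≈ 3.6000)
E(h(-5))/k(d, c) = ((½)*(-252 + 10)/10)/(1/(18/5)) = ((½)*(⅒)*(-242))/(5/18) = -121/10*18/5 = -1089/25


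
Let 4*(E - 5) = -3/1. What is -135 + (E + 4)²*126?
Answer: 67527/8 ≈ 8440.9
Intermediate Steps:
E = 17/4 (E = 5 + (-3/1)/4 = 5 + (-3*1)/4 = 5 + (¼)*(-3) = 5 - ¾ = 17/4 ≈ 4.2500)
-135 + (E + 4)²*126 = -135 + (17/4 + 4)²*126 = -135 + (33/4)²*126 = -135 + (1089/16)*126 = -135 + 68607/8 = 67527/8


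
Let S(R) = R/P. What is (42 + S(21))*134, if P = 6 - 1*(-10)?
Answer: 46431/8 ≈ 5803.9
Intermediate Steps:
P = 16 (P = 6 + 10 = 16)
S(R) = R/16
(42 + S(21))*134 = (42 + (1/16)*21)*134 = (42 + 21/16)*134 = (693/16)*134 = 46431/8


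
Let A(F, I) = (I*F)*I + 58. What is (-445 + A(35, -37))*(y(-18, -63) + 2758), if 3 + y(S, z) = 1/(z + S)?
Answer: 10606063312/81 ≈ 1.3094e+8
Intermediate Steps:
y(S, z) = -3 + 1/(S + z) (y(S, z) = -3 + 1/(z + S) = -3 + 1/(S + z))
A(F, I) = 58 + F*I² (A(F, I) = (F*I)*I + 58 = F*I² + 58 = 58 + F*I²)
(-445 + A(35, -37))*(y(-18, -63) + 2758) = (-445 + (58 + 35*(-37)²))*((1 - 3*(-18) - 3*(-63))/(-18 - 63) + 2758) = (-445 + (58 + 35*1369))*((1 + 54 + 189)/(-81) + 2758) = (-445 + (58 + 47915))*(-1/81*244 + 2758) = (-445 + 47973)*(-244/81 + 2758) = 47528*(223154/81) = 10606063312/81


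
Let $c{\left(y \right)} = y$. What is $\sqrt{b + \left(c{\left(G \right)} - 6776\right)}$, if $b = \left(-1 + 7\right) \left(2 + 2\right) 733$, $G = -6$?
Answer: $\sqrt{10810} \approx 103.97$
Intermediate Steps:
$b = 17592$ ($b = 6 \cdot 4 \cdot 733 = 24 \cdot 733 = 17592$)
$\sqrt{b + \left(c{\left(G \right)} - 6776\right)} = \sqrt{17592 - 6782} = \sqrt{10810}$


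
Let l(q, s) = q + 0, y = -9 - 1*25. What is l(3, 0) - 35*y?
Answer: 1193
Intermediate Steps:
y = -34 (y = -9 - 25 = -34)
l(q, s) = q
l(3, 0) - 35*y = 3 - 35*(-34) = 3 + 1190 = 1193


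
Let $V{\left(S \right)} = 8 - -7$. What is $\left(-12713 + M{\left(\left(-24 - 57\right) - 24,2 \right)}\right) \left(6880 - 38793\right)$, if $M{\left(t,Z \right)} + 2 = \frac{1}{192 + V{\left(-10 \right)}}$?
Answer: $\frac{83995143652}{207} \approx 4.0577 \cdot 10^{8}$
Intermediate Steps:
$V{\left(S \right)} = 15$ ($V{\left(S \right)} = 8 + 7 = 15$)
$M{\left(t,Z \right)} = - \frac{413}{207}$ ($M{\left(t,Z \right)} = -2 + \frac{1}{192 + 15} = -2 + \frac{1}{207} = - \frac{413}{207}$)
$\left(-12713 + M{\left(\left(-24 - 57\right) - 24,2 \right)}\right) \left(6880 - 38793\right) = \left(-12713 - \frac{413}{207}\right) \left(6880 - 38793\right) = \left(- \frac{2632004}{207}\right) \left(-31913\right) = \frac{83995143652}{207}$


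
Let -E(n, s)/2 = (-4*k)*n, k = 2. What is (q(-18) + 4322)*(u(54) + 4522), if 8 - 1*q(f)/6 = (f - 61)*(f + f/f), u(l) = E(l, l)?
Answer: -19863568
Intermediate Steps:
E(n, s) = 16*n (E(n, s) = -2*(-4*2)*n = -(-16)*n = 16*n)
u(l) = 16*l
q(f) = 48 - 6*(1 + f)*(-61 + f) (q(f) = 48 - 6*(f - 61)*(f + f/f) = 48 - 6*(-61 + f)*(f + 1) = 48 - 6*(-61 + f)*(1 + f) = 48 - 6*(1 + f)*(-61 + f))
(q(-18) + 4322)*(u(54) + 4522) = ((414 - 6*(-18)**2 + 360*(-18)) + 4322)*(16*54 + 4522) = ((414 - 6*324 - 6480) + 4322)*(864 + 4522) = ((414 - 1944 - 6480) + 4322)*5386 = (-8010 + 4322)*5386 = -3688*5386 = -19863568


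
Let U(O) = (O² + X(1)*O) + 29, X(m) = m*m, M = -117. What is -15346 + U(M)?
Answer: -1745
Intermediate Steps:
X(m) = m²
U(O) = 29 + O + O² (U(O) = (O² + 1²*O) + 29 = (O² + 1*O) + 29 = (O² + O) + 29 = (O + O²) + 29 = 29 + O + O²)
-15346 + U(M) = -15346 + (29 - 117 + (-117)²) = -15346 + (29 - 117 + 13689) = -15346 + 13601 = -1745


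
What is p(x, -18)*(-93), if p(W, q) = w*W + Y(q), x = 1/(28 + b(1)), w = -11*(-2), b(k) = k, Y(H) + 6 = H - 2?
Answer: 68076/29 ≈ 2347.4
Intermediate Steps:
Y(H) = -8 + H (Y(H) = -6 + (H - 2) = -6 + (-2 + H) = -8 + H)
w = 22
x = 1/29 (x = 1/(28 + 1) = 1/29 ≈ 0.034483)
p(W, q) = -8 + q + 22*W (p(W, q) = 22*W + (-8 + q) = -8 + q + 22*W)
p(x, -18)*(-93) = (-8 - 18 + 22*(1/29))*(-93) = (-8 - 18 + 22/29)*(-93) = -732/29*(-93) = 68076/29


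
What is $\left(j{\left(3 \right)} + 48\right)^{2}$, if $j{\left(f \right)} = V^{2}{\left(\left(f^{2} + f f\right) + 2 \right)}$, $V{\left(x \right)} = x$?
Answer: $200704$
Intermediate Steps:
$j{\left(f \right)} = \left(2 + 2 f^{2}\right)^{2}$ ($j{\left(f \right)} = \left(\left(f^{2} + f f\right) + 2\right)^{2} = \left(\left(f^{2} + f^{2}\right) + 2\right)^{2} = \left(2 f^{2} + 2\right)^{2} = \left(2 + 2 f^{2}\right)^{2}$)
$\left(j{\left(3 \right)} + 48\right)^{2} = \left(4 \left(1 + 3^{2}\right)^{2} + 48\right)^{2} = \left(4 \left(1 + 9\right)^{2} + 48\right)^{2} = \left(4 \cdot 10^{2} + 48\right)^{2} = \left(4 \cdot 100 + 48\right)^{2} = \left(400 + 48\right)^{2} = 448^{2} = 200704$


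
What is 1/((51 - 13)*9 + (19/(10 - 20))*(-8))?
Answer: 5/1786 ≈ 0.0027996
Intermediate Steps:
1/((51 - 13)*9 + (19/(10 - 20))*(-8)) = 1/(38*9 + (19/(-10))*(-8)) = 1/(342 - 1/10*19*(-8)) = 1/(342 - 19/10*(-8)) = 1/(342 + 76/5) = 1/(1786/5) = 5/1786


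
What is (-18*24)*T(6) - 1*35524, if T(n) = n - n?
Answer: -35524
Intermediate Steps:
T(n) = 0
(-18*24)*T(6) - 1*35524 = -18*24*0 - 1*35524 = -432*0 - 35524 = 0 - 35524 = -35524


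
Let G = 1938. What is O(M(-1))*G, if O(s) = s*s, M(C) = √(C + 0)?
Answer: -1938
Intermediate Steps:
M(C) = √C
O(s) = s²
O(M(-1))*G = (√(-1))²*1938 = I²*1938 = -1*1938 = -1938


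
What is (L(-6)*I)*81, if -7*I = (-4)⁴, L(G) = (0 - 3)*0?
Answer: 0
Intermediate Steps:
L(G) = 0 (L(G) = -3*0 = 0)
I = -256/7 (I = -⅐*(-4)⁴ = -⅐*256 = -256/7 ≈ -36.571)
(L(-6)*I)*81 = (0*(-256/7))*81 = 0*81 = 0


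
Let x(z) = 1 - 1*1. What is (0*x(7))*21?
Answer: 0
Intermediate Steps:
x(z) = 0 (x(z) = 1 - 1 = 0)
(0*x(7))*21 = (0*0)*21 = 0*21 = 0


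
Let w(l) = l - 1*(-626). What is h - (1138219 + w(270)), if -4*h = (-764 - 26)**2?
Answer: -1295140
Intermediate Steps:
w(l) = 626 + l (w(l) = l + 626 = 626 + l)
h = -156025 (h = -(-764 - 26)**2/4 = -1/4*(-790)**2 = -1/4*624100 = -156025)
h - (1138219 + w(270)) = -156025 - (1138219 + (626 + 270)) = -156025 - (1138219 + 896) = -156025 - 1*1139115 = -156025 - 1139115 = -1295140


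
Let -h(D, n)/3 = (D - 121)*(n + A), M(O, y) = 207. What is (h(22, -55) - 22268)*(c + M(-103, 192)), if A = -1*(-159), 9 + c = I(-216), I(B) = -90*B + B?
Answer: 167417640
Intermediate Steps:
I(B) = -89*B
c = 19215 (c = -9 - 89*(-216) = -9 + 19224 = 19215)
A = 159
h(D, n) = -3*(-121 + D)*(159 + n) (h(D, n) = -3*(D - 121)*(n + 159) = -3*(-121 + D)*(159 + n))
(h(22, -55) - 22268)*(c + M(-103, 192)) = ((57717 - 477*22 + 363*(-55) - 3*22*(-55)) - 22268)*(19215 + 207) = ((57717 - 10494 - 19965 + 3630) - 22268)*19422 = (30888 - 22268)*19422 = 8620*19422 = 167417640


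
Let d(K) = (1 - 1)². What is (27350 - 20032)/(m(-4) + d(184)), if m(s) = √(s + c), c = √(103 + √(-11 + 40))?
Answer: 7318/√(-4 + √(103 + √29)) ≈ 2890.3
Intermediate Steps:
d(K) = 0 (d(K) = 0² = 0)
c = √(103 + √29) ≈ 10.411
m(s) = √(s + √(103 + √29))
(27350 - 20032)/(m(-4) + d(184)) = (27350 - 20032)/(√(-4 + √(103 + √29)) + 0) = 7318/(√(-4 + √(103 + √29))) = 7318/√(-4 + √(103 + √29))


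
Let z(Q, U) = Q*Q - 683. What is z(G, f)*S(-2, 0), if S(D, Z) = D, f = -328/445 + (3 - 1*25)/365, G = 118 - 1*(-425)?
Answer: -588332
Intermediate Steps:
G = 543 (G = 118 + 425 = 543)
f = -25902/32485 (f = -328*1/445 + (3 - 25)*(1/365) = -328/445 - 22*1/365 = -328/445 - 22/365 = -25902/32485 ≈ -0.79735)
z(Q, U) = -683 + Q**2 (z(Q, U) = Q**2 - 683 = -683 + Q**2)
z(G, f)*S(-2, 0) = (-683 + 543**2)*(-2) = (-683 + 294849)*(-2) = 294166*(-2) = -588332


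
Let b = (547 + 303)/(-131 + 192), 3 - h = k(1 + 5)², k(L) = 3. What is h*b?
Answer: -5100/61 ≈ -83.607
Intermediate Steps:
h = -6 (h = 3 - 1*3² = 3 - 1*9 = 3 - 9 = -6)
b = 850/61 ≈ 13.934
h*b = -6*850/61 = -5100/61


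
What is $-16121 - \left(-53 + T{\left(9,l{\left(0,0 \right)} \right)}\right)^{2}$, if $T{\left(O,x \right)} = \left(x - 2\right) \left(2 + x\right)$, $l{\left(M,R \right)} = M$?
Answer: $-19370$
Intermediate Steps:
$T{\left(O,x \right)} = \left(-2 + x\right) \left(2 + x\right)$
$-16121 - \left(-53 + T{\left(9,l{\left(0,0 \right)} \right)}\right)^{2} = -16121 - \left(-53 - \left(4 - 0^{2}\right)\right)^{2} = -16121 - \left(-53 + \left(-4 + 0\right)\right)^{2} = -16121 - \left(-53 - 4\right)^{2} = -16121 - \left(-57\right)^{2} = -16121 - 3249 = -19370$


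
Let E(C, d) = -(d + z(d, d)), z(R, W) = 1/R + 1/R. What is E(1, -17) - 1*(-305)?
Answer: 5476/17 ≈ 322.12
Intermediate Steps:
z(R, W) = 2/R (z(R, W) = 1/R + 1/R = 2/R)
E(C, d) = -d - 2/d (E(C, d) = -(d + 2/d) = -d - 2/d)
E(1, -17) - 1*(-305) = (-1*(-17) - 2/(-17)) - 1*(-305) = (17 - 2*(-1/17)) + 305 = (17 + 2/17) + 305 = 291/17 + 305 = 5476/17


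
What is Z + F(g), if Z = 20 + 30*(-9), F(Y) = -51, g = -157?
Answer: -301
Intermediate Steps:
Z = -250 (Z = 20 - 270 = -250)
Z + F(g) = -250 - 51 = -301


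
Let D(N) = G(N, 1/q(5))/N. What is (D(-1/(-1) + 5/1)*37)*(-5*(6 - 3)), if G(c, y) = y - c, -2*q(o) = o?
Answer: 592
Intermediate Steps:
q(o) = -o/2
D(N) = (-⅖ - N)/N (D(N) = (1/(-½*5) - N)/N = (1/(-5/2) - N)/N = (-⅖ - N)/N)
(D(-1/(-1) + 5/1)*37)*(-5*(6 - 3)) = (((-⅖ - (-1/(-1) + 5/1))/(-1/(-1) + 5/1))*37)*(-5*(6 - 3)) = (((-⅖ - (-1*(-1) + 5*1))/(-1*(-1) + 5*1))*37)*(-5*3) = (((-⅖ - (1 + 5))/(1 + 5))*37)*(-15) = (((-⅖ - 1*6)/6)*37)*(-15) = (((-⅖ - 6)/6)*37)*(-15) = (((⅙)*(-32/5))*37)*(-15) = -16/15*37*(-15) = -592/15*(-15) = 592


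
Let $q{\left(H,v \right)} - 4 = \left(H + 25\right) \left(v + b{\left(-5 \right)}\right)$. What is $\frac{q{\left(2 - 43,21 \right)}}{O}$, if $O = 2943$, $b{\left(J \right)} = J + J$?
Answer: $- \frac{172}{2943} \approx -0.058444$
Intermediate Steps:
$b{\left(J \right)} = 2 J$
$q{\left(H,v \right)} = 4 + \left(-10 + v\right) \left(25 + H\right)$ ($q{\left(H,v \right)} = 4 + \left(H + 25\right) \left(v + 2 \left(-5\right)\right) = 4 + \left(25 + H\right) \left(v - 10\right) = 4 + \left(25 + H\right) \left(-10 + v\right) = 4 + \left(-10 + v\right) \left(25 + H\right)$)
$\frac{q{\left(2 - 43,21 \right)}}{O} = \frac{-246 - 10 \left(2 - 43\right) + 25 \cdot 21 + \left(2 - 43\right) 21}{2943} = \left(-246 - 10 \left(2 - 43\right) + 525 + \left(2 - 43\right) 21\right) \frac{1}{2943} = \left(-246 - -410 + 525 - 861\right) \frac{1}{2943} = \left(-246 + 410 + 525 - 861\right) \frac{1}{2943} = \left(-172\right) \frac{1}{2943} = - \frac{172}{2943}$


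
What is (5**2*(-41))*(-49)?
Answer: 50225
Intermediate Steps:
(5**2*(-41))*(-49) = (25*(-41))*(-49) = -1025*(-49) = 50225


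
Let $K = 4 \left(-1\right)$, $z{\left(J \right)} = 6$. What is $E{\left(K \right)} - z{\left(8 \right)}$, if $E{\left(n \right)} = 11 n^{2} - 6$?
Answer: $164$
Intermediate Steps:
$K = -4$
$E{\left(n \right)} = -6 + 11 n^{2}$ ($E{\left(n \right)} = 11 n^{2} - 6 = -6 + 11 n^{2}$)
$E{\left(K \right)} - z{\left(8 \right)} = \left(-6 + 11 \left(-4\right)^{2}\right) - 6 = \left(-6 + 11 \cdot 16\right) - 6 = \left(-6 + 176\right) - 6 = 170 - 6 = 164$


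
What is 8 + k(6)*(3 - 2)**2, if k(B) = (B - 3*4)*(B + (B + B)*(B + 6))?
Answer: -892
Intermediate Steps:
k(B) = (-12 + B)*(B + 2*B*(6 + B)) (k(B) = (B - 12)*(B + (2*B)*(6 + B)) = (-12 + B)*(B + 2*B*(6 + B)))
8 + k(6)*(3 - 2)**2 = 8 + (6*(-156 - 11*6 + 2*6**2))*(3 - 2)**2 = 8 + (6*(-156 - 66 + 2*36))*1**2 = 8 + (6*(-156 - 66 + 72))*1 = 8 + (6*(-150))*1 = 8 - 900*1 = 8 - 900 = -892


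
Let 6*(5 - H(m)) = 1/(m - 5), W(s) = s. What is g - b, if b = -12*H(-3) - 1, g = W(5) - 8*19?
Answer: -343/4 ≈ -85.750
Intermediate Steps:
g = -147 (g = 5 - 8*19 = 5 - 152 = -147)
H(m) = 5 - 1/(6*(-5 + m)) (H(m) = 5 - 1/(6*(m - 5)) = 5 - 1/(6*(-5 + m)))
b = -245/4 (b = -2*(-151 + 30*(-3))/(-5 - 3) - 1 = -2*(-151 - 90)/(-8) - 1 = -2*(-1)*(-241)/8 - 1 = -12*241/48 - 1 = -241/4 - 1 = -245/4 ≈ -61.250)
g - b = -147 - 1*(-245/4) = -147 + 245/4 = -343/4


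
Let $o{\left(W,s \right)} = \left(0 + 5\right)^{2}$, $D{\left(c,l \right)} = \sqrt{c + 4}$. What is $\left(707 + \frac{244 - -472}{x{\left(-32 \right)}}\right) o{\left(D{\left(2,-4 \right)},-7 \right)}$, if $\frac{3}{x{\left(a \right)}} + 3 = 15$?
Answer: $89275$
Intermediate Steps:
$D{\left(c,l \right)} = \sqrt{4 + c}$
$x{\left(a \right)} = \frac{1}{4}$ ($x{\left(a \right)} = \frac{3}{-3 + 15} = \frac{3}{12} = 3 \cdot \frac{1}{12} = \frac{1}{4}$)
$o{\left(W,s \right)} = 25$ ($o{\left(W,s \right)} = 5^{2} = 25$)
$\left(707 + \frac{244 - -472}{x{\left(-32 \right)}}\right) o{\left(D{\left(2,-4 \right)},-7 \right)} = \left(707 + \left(244 - -472\right) \frac{1}{\frac{1}{4}}\right) 25 = \left(707 + \left(244 + 472\right) 4\right) 25 = \left(707 + 716 \cdot 4\right) 25 = \left(707 + 2864\right) 25 = 3571 \cdot 25 = 89275$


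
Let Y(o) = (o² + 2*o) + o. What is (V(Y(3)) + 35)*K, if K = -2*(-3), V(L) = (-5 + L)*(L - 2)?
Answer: 1458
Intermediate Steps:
Y(o) = o² + 3*o
V(L) = (-5 + L)*(-2 + L)
K = 6
(V(Y(3)) + 35)*K = ((10 + (3*(3 + 3))² - 21*(3 + 3)) + 35)*6 = ((10 + (3*6)² - 21*6) + 35)*6 = ((10 + 18² - 7*18) + 35)*6 = ((10 + 324 - 126) + 35)*6 = (208 + 35)*6 = 243*6 = 1458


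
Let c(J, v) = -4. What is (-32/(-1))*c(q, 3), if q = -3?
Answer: -128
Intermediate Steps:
(-32/(-1))*c(q, 3) = -32/(-1)*(-4) = -32*(-1)*(-4) = 32*(-4) = -128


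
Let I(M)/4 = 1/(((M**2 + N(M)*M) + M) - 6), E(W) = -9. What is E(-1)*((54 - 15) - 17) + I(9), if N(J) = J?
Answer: -32666/165 ≈ -197.98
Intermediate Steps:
I(M) = 4/(-6 + M + 2*M**2) (I(M) = 4/(((M**2 + M*M) + M) - 6) = 4/(((M**2 + M**2) + M) - 6) = 4/((2*M**2 + M) - 6) = 4/((M + 2*M**2) - 6) = 4/(-6 + M + 2*M**2))
E(-1)*((54 - 15) - 17) + I(9) = -9*((54 - 15) - 17) + 4/(-6 + 9 + 2*9**2) = -9*(39 - 17) + 4/(-6 + 9 + 2*81) = -9*22 + 4/(-6 + 9 + 162) = -198 + 4/165 = -32666/165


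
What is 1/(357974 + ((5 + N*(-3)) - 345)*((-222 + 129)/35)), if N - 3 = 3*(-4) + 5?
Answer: 35/12559594 ≈ 2.7867e-6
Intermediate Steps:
N = -4 (N = 3 + (3*(-4) + 5) = 3 + (-12 + 5) = 3 - 7 = -4)
1/(357974 + ((5 + N*(-3)) - 345)*((-222 + 129)/35)) = 1/(357974 + ((5 - 4*(-3)) - 345)*((-222 + 129)/35)) = 1/(357974 + ((5 + 12) - 345)*(-93*1/35)) = 1/(357974 + (17 - 345)*(-93/35)) = 1/(357974 - 328*(-93/35)) = 1/(357974 + 30504/35) = 1/(12559594/35) = 35/12559594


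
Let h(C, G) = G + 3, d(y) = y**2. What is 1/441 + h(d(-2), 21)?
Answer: 10585/441 ≈ 24.002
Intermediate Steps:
h(C, G) = 3 + G
1/441 + h(d(-2), 21) = 1/441 + (3 + 21) = 1/441 + 24 = 10585/441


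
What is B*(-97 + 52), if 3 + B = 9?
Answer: -270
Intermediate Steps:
B = 6 (B = -3 + 9 = 6)
B*(-97 + 52) = 6*(-97 + 52) = 6*(-45) = -270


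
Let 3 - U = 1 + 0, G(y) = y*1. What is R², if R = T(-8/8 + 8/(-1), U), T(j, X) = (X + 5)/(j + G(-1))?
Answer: 49/100 ≈ 0.49000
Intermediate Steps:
G(y) = y
U = 2 (U = 3 - (1 + 0) = 3 - 1*1 = 3 - 1 = 2)
T(j, X) = (5 + X)/(-1 + j) (T(j, X) = (X + 5)/(j - 1) = (5 + X)/(-1 + j))
R = -7/10 (R = (5 + 2)/(-1 + (-8/8 + 8/(-1))) = 7/(-1 + (-8*⅛ + 8*(-1))) = 7/(-1 + (-1 - 8)) = 7/(-1 - 9) = 7/(-10) = -⅒*7 = -7/10 ≈ -0.70000)
R² = (-7/10)² = 49/100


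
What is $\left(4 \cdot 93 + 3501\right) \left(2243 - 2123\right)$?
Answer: $464760$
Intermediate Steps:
$\left(4 \cdot 93 + 3501\right) \left(2243 - 2123\right) = \left(372 + 3501\right) 120 = 3873 \cdot 120 = 464760$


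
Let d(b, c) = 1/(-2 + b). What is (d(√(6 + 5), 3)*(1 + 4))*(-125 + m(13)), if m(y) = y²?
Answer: 440/7 + 220*√11/7 ≈ 167.09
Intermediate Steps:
(d(√(6 + 5), 3)*(1 + 4))*(-125 + m(13)) = ((1 + 4)/(-2 + √(6 + 5)))*(-125 + 13²) = (5/(-2 + √11))*(-125 + 169) = (5/(-2 + √11))*44 = 220/(-2 + √11)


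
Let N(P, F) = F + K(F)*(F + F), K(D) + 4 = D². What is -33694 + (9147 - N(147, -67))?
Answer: 576510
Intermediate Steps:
K(D) = -4 + D²
N(P, F) = F + 2*F*(-4 + F²) (N(P, F) = F + (-4 + F²)*(F + F) = F + (-4 + F²)*(2*F) = F + 2*F*(-4 + F²))
-33694 + (9147 - N(147, -67)) = -33694 + (9147 - (-67)*(-7 + 2*(-67)²)) = -33694 + (9147 - (-67)*(-7 + 2*4489)) = -33694 + (9147 - (-67)*(-7 + 8978)) = -33694 + (9147 - (-67)*8971) = -33694 + (9147 - 1*(-601057)) = -33694 + (9147 + 601057) = -33694 + 610204 = 576510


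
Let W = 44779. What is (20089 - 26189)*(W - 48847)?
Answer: 24814800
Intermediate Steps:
(20089 - 26189)*(W - 48847) = (20089 - 26189)*(44779 - 48847) = -6100*(-4068) = 24814800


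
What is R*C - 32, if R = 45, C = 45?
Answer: 1993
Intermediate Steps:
R*C - 32 = 45*45 - 32 = 2025 - 32 = 1993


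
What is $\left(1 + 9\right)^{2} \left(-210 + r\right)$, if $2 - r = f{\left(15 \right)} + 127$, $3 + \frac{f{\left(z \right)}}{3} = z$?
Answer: $-37100$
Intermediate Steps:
$f{\left(z \right)} = -9 + 3 z$
$r = -161$ ($r = 2 - \left(\left(-9 + 3 \cdot 15\right) + 127\right) = 2 - \left(\left(-9 + 45\right) + 127\right) = 2 - \left(36 + 127\right) = 2 - 163 = -161$)
$\left(1 + 9\right)^{2} \left(-210 + r\right) = \left(1 + 9\right)^{2} \left(-210 - 161\right) = 10^{2} \left(-371\right) = 100 \left(-371\right) = -37100$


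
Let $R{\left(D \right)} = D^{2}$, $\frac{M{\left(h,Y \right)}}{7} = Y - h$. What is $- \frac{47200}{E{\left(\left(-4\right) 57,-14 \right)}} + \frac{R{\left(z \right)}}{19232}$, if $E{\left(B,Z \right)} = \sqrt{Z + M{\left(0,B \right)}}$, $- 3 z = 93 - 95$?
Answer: $\frac{1}{43272} + \frac{4720 i \sqrt{1610}}{161} \approx 2.311 \cdot 10^{-5} + 1176.3 i$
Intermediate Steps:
$z = \frac{2}{3}$ ($z = - \frac{93 - 95}{3} = \left(- \frac{1}{3}\right) \left(-2\right) = \frac{2}{3} \approx 0.66667$)
$M{\left(h,Y \right)} = - 7 h + 7 Y$ ($M{\left(h,Y \right)} = 7 \left(Y - h\right) = - 7 h + 7 Y$)
$E{\left(B,Z \right)} = \sqrt{Z + 7 B}$ ($E{\left(B,Z \right)} = \sqrt{Z + \left(\left(-7\right) 0 + 7 B\right)} = \sqrt{Z + \left(0 + 7 B\right)} = \sqrt{Z + 7 B}$)
$- \frac{47200}{E{\left(\left(-4\right) 57,-14 \right)}} + \frac{R{\left(z \right)}}{19232} = - \frac{47200}{\sqrt{-14 + 7 \left(\left(-4\right) 57\right)}} + \frac{\left(\frac{2}{3}\right)^{2}}{19232} = - \frac{47200}{\sqrt{-14 + 7 \left(-228\right)}} + \frac{4}{9} \cdot \frac{1}{19232} = - \frac{47200}{\sqrt{-14 - 1596}} + \frac{1}{43272} = - \frac{47200}{\sqrt{-1610}} + \frac{1}{43272} = - \frac{47200}{i \sqrt{1610}} + \frac{1}{43272} = - 47200 \left(- \frac{i \sqrt{1610}}{1610}\right) + \frac{1}{43272} = \frac{4720 i \sqrt{1610}}{161} + \frac{1}{43272} = \frac{1}{43272} + \frac{4720 i \sqrt{1610}}{161}$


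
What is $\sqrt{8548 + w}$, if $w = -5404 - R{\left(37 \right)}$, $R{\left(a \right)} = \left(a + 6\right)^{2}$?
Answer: $\sqrt{1295} \approx 35.986$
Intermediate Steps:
$R{\left(a \right)} = \left(6 + a\right)^{2}$
$w = -7253$ ($w = -5404 - \left(6 + 37\right)^{2} = -5404 - 43^{2} = -5404 - 1849 = -7253$)
$\sqrt{8548 + w} = \sqrt{8548 - 7253} = \sqrt{1295}$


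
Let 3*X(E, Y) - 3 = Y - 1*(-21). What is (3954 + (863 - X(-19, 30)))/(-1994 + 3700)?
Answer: 4799/1706 ≈ 2.8130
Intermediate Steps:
X(E, Y) = 8 + Y/3 (X(E, Y) = 1 + (Y - 1*(-21))/3 = 1 + (Y + 21)/3 = 1 + (21 + Y)/3 = 1 + (7 + Y/3) = 8 + Y/3)
(3954 + (863 - X(-19, 30)))/(-1994 + 3700) = (3954 + (863 - (8 + (⅓)*30)))/(-1994 + 3700) = (3954 + (863 - (8 + 10)))/1706 = (3954 + (863 - 1*18))*(1/1706) = (3954 + (863 - 18))*(1/1706) = (3954 + 845)*(1/1706) = 4799*(1/1706) = 4799/1706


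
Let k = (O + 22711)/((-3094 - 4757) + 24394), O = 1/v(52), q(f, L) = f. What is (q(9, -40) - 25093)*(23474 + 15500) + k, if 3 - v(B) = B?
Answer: -792468707503474/810607 ≈ -9.7762e+8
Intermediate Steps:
v(B) = 3 - B
O = -1/49 (O = 1/(3 - 1*52) = 1/(3 - 52) = 1/(-49) = -1/49 ≈ -0.020408)
k = 1112838/810607 (k = (-1/49 + 22711)/((-3094 - 4757) + 24394) = 1112838/(49*(-7851 + 24394)) = (1112838/49)/16543 = (1112838/49)*(1/16543) = 1112838/810607 ≈ 1.3728)
(q(9, -40) - 25093)*(23474 + 15500) + k = (9 - 25093)*(23474 + 15500) + 1112838/810607 = -25084*38974 + 1112838/810607 = -977623816 + 1112838/810607 = -792468707503474/810607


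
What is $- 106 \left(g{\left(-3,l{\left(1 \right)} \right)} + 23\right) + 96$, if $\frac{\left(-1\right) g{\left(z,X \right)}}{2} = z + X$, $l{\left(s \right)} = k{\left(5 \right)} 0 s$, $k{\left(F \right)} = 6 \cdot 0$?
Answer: $-2978$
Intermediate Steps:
$k{\left(F \right)} = 0$
$l{\left(s \right)} = 0$ ($l{\left(s \right)} = 0 \cdot 0 s = 0 s = 0$)
$g{\left(z,X \right)} = - 2 X - 2 z$ ($g{\left(z,X \right)} = - 2 \left(z + X\right) = - 2 \left(X + z\right) = - 2 X - 2 z$)
$- 106 \left(g{\left(-3,l{\left(1 \right)} \right)} + 23\right) + 96 = - 106 \left(\left(\left(-2\right) 0 - -6\right) + 23\right) + 96 = - 106 \left(\left(0 + 6\right) + 23\right) + 96 = - 106 \left(6 + 23\right) + 96 = \left(-106\right) 29 + 96 = -3074 + 96 = -2978$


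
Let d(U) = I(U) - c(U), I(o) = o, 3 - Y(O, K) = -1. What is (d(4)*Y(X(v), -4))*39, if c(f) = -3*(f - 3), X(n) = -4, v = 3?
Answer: 1092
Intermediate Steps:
Y(O, K) = 4 (Y(O, K) = 3 - 1*(-1) = 3 + 1 = 4)
c(f) = 9 - 3*f (c(f) = -3*(-3 + f) = 9 - 3*f)
d(U) = -9 + 4*U (d(U) = U - (9 - 3*U) = U + (-9 + 3*U) = -9 + 4*U)
(d(4)*Y(X(v), -4))*39 = ((-9 + 4*4)*4)*39 = ((-9 + 16)*4)*39 = (7*4)*39 = 28*39 = 1092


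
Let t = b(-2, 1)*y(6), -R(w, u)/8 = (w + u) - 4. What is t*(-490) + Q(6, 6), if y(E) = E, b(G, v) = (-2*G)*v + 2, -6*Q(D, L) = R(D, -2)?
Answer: -17640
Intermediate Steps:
R(w, u) = 32 - 8*u - 8*w (R(w, u) = -8*((w + u) - 4) = -8*((u + w) - 4) = -8*(-4 + u + w) = 32 - 8*u - 8*w)
Q(D, L) = -8 + 4*D/3 (Q(D, L) = -(32 - 8*(-2) - 8*D)/6 = -(32 + 16 - 8*D)/6 = -(48 - 8*D)/6 = -8 + 4*D/3)
b(G, v) = 2 - 2*G*v (b(G, v) = -2*G*v + 2 = 2 - 2*G*v)
t = 36 (t = (2 - 2*(-2)*1)*6 = (2 + 4)*6 = 6*6 = 36)
t*(-490) + Q(6, 6) = 36*(-490) + (-8 + (4/3)*6) = -17640 + (-8 + 8) = -17640 + 0 = -17640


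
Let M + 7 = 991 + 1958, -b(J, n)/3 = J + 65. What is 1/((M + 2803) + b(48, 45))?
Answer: 1/5406 ≈ 0.00018498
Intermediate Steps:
b(J, n) = -195 - 3*J (b(J, n) = -3*(J + 65) = -3*(65 + J) = -195 - 3*J)
M = 2942 (M = -7 + (991 + 1958) = -7 + 2949 = 2942)
1/((M + 2803) + b(48, 45)) = 1/((2942 + 2803) + (-195 - 3*48)) = 1/(5745 + (-195 - 144)) = 1/(5745 - 339) = 1/5406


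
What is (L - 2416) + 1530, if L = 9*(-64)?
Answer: -1462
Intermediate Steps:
L = -576
(L - 2416) + 1530 = (-576 - 2416) + 1530 = -2992 + 1530 = -1462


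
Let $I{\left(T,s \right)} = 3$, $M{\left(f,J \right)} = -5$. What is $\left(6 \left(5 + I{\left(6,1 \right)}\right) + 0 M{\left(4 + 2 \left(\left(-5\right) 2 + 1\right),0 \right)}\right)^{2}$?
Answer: $2304$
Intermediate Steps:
$\left(6 \left(5 + I{\left(6,1 \right)}\right) + 0 M{\left(4 + 2 \left(\left(-5\right) 2 + 1\right),0 \right)}\right)^{2} = \left(6 \left(5 + 3\right) + 0 \left(-5\right)\right)^{2} = \left(6 \cdot 8 + 0\right)^{2} = \left(48 + 0\right)^{2} = 48^{2} = 2304$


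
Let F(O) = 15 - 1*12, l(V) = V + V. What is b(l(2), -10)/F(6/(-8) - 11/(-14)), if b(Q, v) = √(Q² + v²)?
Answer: 2*√29/3 ≈ 3.5901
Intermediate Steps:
l(V) = 2*V
F(O) = 3 (F(O) = 15 - 12 = 3)
b(l(2), -10)/F(6/(-8) - 11/(-14)) = √((2*2)² + (-10)²)/3 = √(4² + 100)*(⅓) = √(16 + 100)*(⅓) = √116*(⅓) = (2*√29)*(⅓) = 2*√29/3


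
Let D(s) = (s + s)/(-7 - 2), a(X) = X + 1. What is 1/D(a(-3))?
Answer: 9/4 ≈ 2.2500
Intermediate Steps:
a(X) = 1 + X
D(s) = -2*s/9 (D(s) = (2*s)/(-9) = (2*s)*(-⅑) = -2*s/9)
1/D(a(-3)) = 1/(-2*(1 - 3)/9) = 1/(-2/9*(-2)) = 1/(4/9) = 9/4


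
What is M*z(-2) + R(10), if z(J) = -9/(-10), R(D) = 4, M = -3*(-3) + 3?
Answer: 74/5 ≈ 14.800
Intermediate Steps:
M = 12 (M = 9 + 3 = 12)
z(J) = 9/10 (z(J) = -9*(-⅒) = 9/10)
M*z(-2) + R(10) = 12*(9/10) + 4 = 54/5 + 4 = 74/5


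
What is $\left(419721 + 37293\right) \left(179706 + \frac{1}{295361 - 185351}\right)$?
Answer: $\frac{1505819774879309}{18335} \approx 8.2128 \cdot 10^{10}$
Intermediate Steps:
$\left(419721 + 37293\right) \left(179706 + \frac{1}{295361 - 185351}\right) = 457014 \left(179706 + \frac{1}{110010}\right) = 457014 \cdot \frac{19769457061}{110010} = \frac{1505819774879309}{18335}$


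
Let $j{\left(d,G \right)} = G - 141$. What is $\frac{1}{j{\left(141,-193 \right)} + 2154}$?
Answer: $\frac{1}{1820} \approx 0.00054945$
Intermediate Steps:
$j{\left(d,G \right)} = -141 + G$
$\frac{1}{j{\left(141,-193 \right)} + 2154} = \frac{1}{\left(-141 - 193\right) + 2154} = \frac{1}{-334 + 2154} = \frac{1}{1820}$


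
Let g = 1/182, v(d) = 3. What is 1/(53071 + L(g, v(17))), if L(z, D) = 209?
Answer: 1/53280 ≈ 1.8769e-5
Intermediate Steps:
g = 1/182 ≈ 0.0054945
1/(53071 + L(g, v(17))) = 1/(53071 + 209) = 1/53280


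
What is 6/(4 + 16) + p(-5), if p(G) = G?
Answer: -47/10 ≈ -4.7000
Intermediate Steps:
6/(4 + 16) + p(-5) = 6/(4 + 16) - 5 = 6/20 - 5 = 6*(1/20) - 5 = 3/10 - 5 = -47/10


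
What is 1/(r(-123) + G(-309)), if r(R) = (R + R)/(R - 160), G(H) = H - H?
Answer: 283/246 ≈ 1.1504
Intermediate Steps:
G(H) = 0
r(R) = 2*R/(-160 + R) (r(R) = (2*R)/(-160 + R) = 2*R/(-160 + R))
1/(r(-123) + G(-309)) = 1/(2*(-123)/(-160 - 123) + 0) = 1/(2*(-123)/(-283) + 0) = 1/(2*(-123)*(-1/283) + 0) = 1/(246/283 + 0) = 1/(246/283) = 283/246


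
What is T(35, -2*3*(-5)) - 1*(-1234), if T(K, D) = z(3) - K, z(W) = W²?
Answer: 1208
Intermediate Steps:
T(K, D) = 9 - K (T(K, D) = 3² - K = 9 - K)
T(35, -2*3*(-5)) - 1*(-1234) = (9 - 1*35) - 1*(-1234) = (9 - 35) + 1234 = -26 + 1234 = 1208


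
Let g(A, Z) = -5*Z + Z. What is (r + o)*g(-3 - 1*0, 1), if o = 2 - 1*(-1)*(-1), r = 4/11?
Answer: -60/11 ≈ -5.4545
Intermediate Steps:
g(A, Z) = -4*Z
r = 4/11 (r = 4*(1/11) = 4/11 ≈ 0.36364)
o = 1 (o = 2 + 1*(-1) = 2 - 1 = 1)
(r + o)*g(-3 - 1*0, 1) = (4/11 + 1)*(-4*1) = (15/11)*(-4) = -60/11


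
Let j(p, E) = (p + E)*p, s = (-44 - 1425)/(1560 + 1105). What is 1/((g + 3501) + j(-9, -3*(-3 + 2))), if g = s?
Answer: 205/728662 ≈ 0.00028134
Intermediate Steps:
s = -113/205 (s = -1469/2665 = -1469*1/2665 = -113/205 ≈ -0.55122)
g = -113/205 ≈ -0.55122
j(p, E) = p*(E + p) (j(p, E) = (E + p)*p = p*(E + p))
1/((g + 3501) + j(-9, -3*(-3 + 2))) = 1/((-113/205 + 3501) - 9*(-3*(-3 + 2) - 9)) = 1/(717592/205 - 9*(-3*(-1) - 9)) = 1/(717592/205 - 9*(3 - 9)) = 1/(717592/205 - 9*(-6)) = 1/(717592/205 + 54) = 1/(728662/205) = 205/728662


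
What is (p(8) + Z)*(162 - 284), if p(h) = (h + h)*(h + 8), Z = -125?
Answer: -15982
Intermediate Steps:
p(h) = 2*h*(8 + h) (p(h) = (2*h)*(8 + h) = 2*h*(8 + h))
(p(8) + Z)*(162 - 284) = (2*8*(8 + 8) - 125)*(162 - 284) = (2*8*16 - 125)*(-122) = (256 - 125)*(-122) = 131*(-122) = -15982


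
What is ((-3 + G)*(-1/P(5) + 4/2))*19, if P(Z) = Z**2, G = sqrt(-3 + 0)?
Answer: -2793/25 + 931*I*sqrt(3)/25 ≈ -111.72 + 64.502*I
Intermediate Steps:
G = I*sqrt(3) (G = sqrt(-3) = I*sqrt(3) ≈ 1.732*I)
((-3 + G)*(-1/P(5) + 4/2))*19 = ((-3 + I*sqrt(3))*(-1/(5**2) + 4/2))*19 = ((-3 + I*sqrt(3))*(-1/25 + 4*(1/2)))*19 = ((-3 + I*sqrt(3))*(-1*1/25 + 2))*19 = ((-3 + I*sqrt(3))*(-1/25 + 2))*19 = ((-3 + I*sqrt(3))*(49/25))*19 = (-147/25 + 49*I*sqrt(3)/25)*19 = -2793/25 + 931*I*sqrt(3)/25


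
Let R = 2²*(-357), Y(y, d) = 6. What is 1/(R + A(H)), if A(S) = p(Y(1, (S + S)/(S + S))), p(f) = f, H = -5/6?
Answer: -1/1422 ≈ -0.00070324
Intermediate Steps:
H = -⅚ (H = -5*⅙ = -⅚ ≈ -0.83333)
A(S) = 6
R = -1428 (R = 4*(-357) = -1428)
1/(R + A(H)) = 1/(-1428 + 6) = 1/(-1422) = -1/1422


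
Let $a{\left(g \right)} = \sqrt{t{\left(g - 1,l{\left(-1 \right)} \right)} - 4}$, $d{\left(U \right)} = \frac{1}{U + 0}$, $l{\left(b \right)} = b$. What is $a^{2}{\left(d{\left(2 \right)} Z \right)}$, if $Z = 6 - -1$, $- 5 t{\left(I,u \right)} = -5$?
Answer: $-3$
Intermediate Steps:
$t{\left(I,u \right)} = 1$ ($t{\left(I,u \right)} = \left(- \frac{1}{5}\right) \left(-5\right) = 1$)
$d{\left(U \right)} = \frac{1}{U}$
$Z = 7$ ($Z = 6 + 1 = 7$)
$a{\left(g \right)} = i \sqrt{3}$ ($a{\left(g \right)} = \sqrt{1 - 4} = \sqrt{-3} = i \sqrt{3}$)
$a^{2}{\left(d{\left(2 \right)} Z \right)} = \left(i \sqrt{3}\right)^{2} = -3$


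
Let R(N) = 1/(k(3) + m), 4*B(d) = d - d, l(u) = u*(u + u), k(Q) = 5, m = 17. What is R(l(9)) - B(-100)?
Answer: 1/22 ≈ 0.045455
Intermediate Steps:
l(u) = 2*u² (l(u) = u*(2*u) = 2*u²)
B(d) = 0 (B(d) = (d - d)/4 = (¼)*0 = 0)
R(N) = 1/22 (R(N) = 1/(5 + 17) = 1/22)
R(l(9)) - B(-100) = 1/22 - 1*0 = 1/22 + 0 = 1/22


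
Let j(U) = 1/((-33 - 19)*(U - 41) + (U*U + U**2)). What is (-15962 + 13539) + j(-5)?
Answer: -5916965/2442 ≈ -2423.0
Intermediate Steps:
j(U) = 1/(2132 - 52*U + 2*U**2) (j(U) = 1/(-52*(-41 + U) + (U**2 + U**2)) = 1/((2132 - 52*U) + 2*U**2) = 1/(2132 - 52*U + 2*U**2))
(-15962 + 13539) + j(-5) = (-15962 + 13539) + 1/(2*(1066 + (-5)**2 - 26*(-5))) = -2423 + 1/(2*(1066 + 25 + 130)) = -2423 + (1/2)/1221 = -2423 + (1/2)*(1/1221) = -2423 + 1/2442 = -5916965/2442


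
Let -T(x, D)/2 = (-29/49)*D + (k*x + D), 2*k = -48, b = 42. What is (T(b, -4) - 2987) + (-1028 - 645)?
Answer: -129396/49 ≈ -2640.7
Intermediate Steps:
k = -24 (k = (½)*(-48) = -24)
T(x, D) = 48*x - 40*D/49 (T(x, D) = -2*((-29/49)*D + (-24*x + D)) = -2*((-29*1/49)*D + (D - 24*x)) = -2*(-29*D/49 + (D - 24*x)) = -2*(-24*x + 20*D/49) = 48*x - 40*D/49)
(T(b, -4) - 2987) + (-1028 - 645) = ((48*42 - 40/49*(-4)) - 2987) + (-1028 - 645) = ((2016 + 160/49) - 2987) - 1673 = (98944/49 - 2987) - 1673 = -47419/49 - 1673 = -129396/49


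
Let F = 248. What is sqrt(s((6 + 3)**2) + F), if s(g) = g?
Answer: sqrt(329) ≈ 18.138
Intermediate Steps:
sqrt(s((6 + 3)**2) + F) = sqrt((6 + 3)**2 + 248) = sqrt(9**2 + 248) = sqrt(81 + 248) = sqrt(329)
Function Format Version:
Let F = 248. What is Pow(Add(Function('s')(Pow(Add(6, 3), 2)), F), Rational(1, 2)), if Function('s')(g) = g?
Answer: Pow(329, Rational(1, 2)) ≈ 18.138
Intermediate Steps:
Pow(Add(Function('s')(Pow(Add(6, 3), 2)), F), Rational(1, 2)) = Pow(Add(Pow(Add(6, 3), 2), 248), Rational(1, 2)) = Pow(Add(Pow(9, 2), 248), Rational(1, 2)) = Pow(Add(81, 248), Rational(1, 2)) = Pow(329, Rational(1, 2))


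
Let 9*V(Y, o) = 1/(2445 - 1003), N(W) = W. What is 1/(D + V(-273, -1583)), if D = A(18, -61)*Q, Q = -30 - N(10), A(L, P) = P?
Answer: 12978/31666321 ≈ 0.00040984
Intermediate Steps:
V(Y, o) = 1/12978 (V(Y, o) = 1/(9*(2445 - 1003)) = (⅑)/1442 = (⅑)*(1/1442) = 1/12978)
Q = -40 (Q = -30 - 1*10 = -30 - 10 = -40)
D = 2440 (D = -61*(-40) = 2440)
1/(D + V(-273, -1583)) = 1/(2440 + 1/12978) = 1/(31666321/12978) = 12978/31666321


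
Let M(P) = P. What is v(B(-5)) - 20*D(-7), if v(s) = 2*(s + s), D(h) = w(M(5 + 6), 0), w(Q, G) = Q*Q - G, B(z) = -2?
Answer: -2428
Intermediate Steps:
w(Q, G) = Q² - G
D(h) = 121 (D(h) = (5 + 6)² - 1*0 = 11² + 0 = 121 + 0 = 121)
v(s) = 4*s (v(s) = 2*(2*s) = 4*s)
v(B(-5)) - 20*D(-7) = 4*(-2) - 20*121 = -8 - 2420 = -2428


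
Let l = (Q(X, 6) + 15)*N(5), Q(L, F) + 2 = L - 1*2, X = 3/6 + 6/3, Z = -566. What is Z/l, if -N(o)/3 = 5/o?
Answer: 1132/81 ≈ 13.975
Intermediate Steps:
N(o) = -15/o
X = 5/2 (X = 3*(⅙) + 6*(⅓) = ½ + 2 = 5/2 ≈ 2.5000)
Q(L, F) = -4 + L (Q(L, F) = -2 + (L - 1*2) = -2 + (L - 2) = -2 + (-2 + L) = -4 + L)
l = -81/2 (l = ((-4 + 5/2) + 15)*(-15/5) = (-3/2 + 15)*(-15*⅕) = (27/2)*(-3) = -81/2 ≈ -40.500)
Z/l = -566/(-81/2) = -566*(-2/81) = 1132/81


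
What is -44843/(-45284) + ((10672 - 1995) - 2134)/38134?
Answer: 1003168087/863430028 ≈ 1.1618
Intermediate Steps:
-44843/(-45284) + ((10672 - 1995) - 2134)/38134 = -44843*(-1/45284) + (8677 - 2134)*(1/38134) = 44843/45284 + 6543*(1/38134) = 44843/45284 + 6543/38134 = 1003168087/863430028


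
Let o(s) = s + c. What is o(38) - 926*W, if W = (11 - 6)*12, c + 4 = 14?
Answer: -55512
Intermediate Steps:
c = 10 (c = -4 + 14 = 10)
W = 60 (W = 5*12 = 60)
o(s) = 10 + s (o(s) = s + 10 = 10 + s)
o(38) - 926*W = (10 + 38) - 926*60 = 48 - 55560 = -55512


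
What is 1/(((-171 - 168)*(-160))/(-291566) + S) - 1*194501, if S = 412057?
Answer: -11683845941122228/60070878511 ≈ -1.9450e+5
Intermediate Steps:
1/(((-171 - 168)*(-160))/(-291566) + S) - 1*194501 = 1/(((-171 - 168)*(-160))/(-291566) + 412057) - 1*194501 = 1/(-339*(-160)*(-1/291566) + 412057) - 194501 = 1/(54240*(-1/291566) + 412057) - 194501 = 1/(-27120/145783 + 412057) - 194501 = 1/(60070878511/145783) - 194501 = 145783/60070878511 - 194501 = -11683845941122228/60070878511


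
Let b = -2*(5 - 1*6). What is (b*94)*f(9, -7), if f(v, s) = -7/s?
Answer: 188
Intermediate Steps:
b = 2 (b = -2*(5 - 6) = -2*(-1) = 2)
(b*94)*f(9, -7) = (2*94)*(-7/(-7)) = 188*(-7*(-1/7)) = 188*1 = 188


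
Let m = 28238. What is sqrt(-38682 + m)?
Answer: 2*I*sqrt(2611) ≈ 102.2*I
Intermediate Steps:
sqrt(-38682 + m) = sqrt(-38682 + 28238) = sqrt(-10444) = 2*I*sqrt(2611)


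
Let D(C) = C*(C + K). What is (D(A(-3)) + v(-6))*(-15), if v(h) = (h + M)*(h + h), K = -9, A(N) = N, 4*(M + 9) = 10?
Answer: -2790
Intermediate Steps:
M = -13/2 (M = -9 + (1/4)*10 = -9 + 5/2 = -13/2 ≈ -6.5000)
v(h) = 2*h*(-13/2 + h) (v(h) = (h - 13/2)*(h + h) = (-13/2 + h)*(2*h) = 2*h*(-13/2 + h))
D(C) = C*(-9 + C) (D(C) = C*(C - 9) = C*(-9 + C))
(D(A(-3)) + v(-6))*(-15) = (-3*(-9 - 3) - 6*(-13 + 2*(-6)))*(-15) = (-3*(-12) - 6*(-13 - 12))*(-15) = (36 - 6*(-25))*(-15) = (36 + 150)*(-15) = 186*(-15) = -2790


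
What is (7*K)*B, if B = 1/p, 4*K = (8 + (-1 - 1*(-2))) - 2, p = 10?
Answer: 49/40 ≈ 1.2250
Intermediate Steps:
K = 7/4 (K = ((8 + (-1 - 1*(-2))) - 2)/4 = ((8 + (-1 + 2)) - 2)/4 = ((8 + 1) - 2)/4 = (9 - 2)/4 = (¼)*7 = 7/4 ≈ 1.7500)
B = ⅒ (B = 1/10 = ⅒ ≈ 0.10000)
(7*K)*B = (7*(7/4))*(⅒) = (49/4)*(⅒) = 49/40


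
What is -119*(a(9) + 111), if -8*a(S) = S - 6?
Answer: -105315/8 ≈ -13164.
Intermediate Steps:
a(S) = ¾ - S/8 (a(S) = -(S - 6)/8 = -(-6 + S)/8 = ¾ - S/8)
-119*(a(9) + 111) = -119*((¾ - ⅛*9) + 111) = -119*((¾ - 9/8) + 111) = -119*(-3/8 + 111) = -119*885/8 = -105315/8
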